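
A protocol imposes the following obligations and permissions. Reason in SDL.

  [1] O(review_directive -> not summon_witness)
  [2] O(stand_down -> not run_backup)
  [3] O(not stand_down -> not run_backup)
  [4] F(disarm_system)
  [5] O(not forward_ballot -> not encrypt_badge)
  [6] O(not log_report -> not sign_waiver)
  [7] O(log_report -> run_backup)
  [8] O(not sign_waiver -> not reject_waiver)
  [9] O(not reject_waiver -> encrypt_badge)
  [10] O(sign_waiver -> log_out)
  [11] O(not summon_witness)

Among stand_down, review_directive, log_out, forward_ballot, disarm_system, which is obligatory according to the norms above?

forward_ballot

By case analysis on stand_down: premise 2 gives O(stand_down -> not run_backup) and premise 3 gives O(not stand_down -> not run_backup), so O(not run_backup) either way.
Premise 7 is O(log_report -> run_backup); contrapositively O(not run_backup -> not log_report). Since O(not run_backup) holds, K gives O(not log_report).
Applying K to premise 6 (O(not log_report -> not sign_waiver)) and O(not log_report) yields O(not sign_waiver).
Applying K to premise 8 (O(not sign_waiver -> not reject_waiver)) and O(not sign_waiver) yields O(not reject_waiver).
From O(not reject_waiver) and premise 9, O(not reject_waiver -> encrypt_badge), we obtain O(encrypt_badge).
Premise 5 is O(not forward_ballot -> not encrypt_badge); contrapositively O(encrypt_badge -> forward_ballot). Since O(encrypt_badge) holds, K gives O(forward_ballot).
So O(forward_ballot) holds — forward_ballot is obligatory. None of the other listed options is made obligatory by any chain of premises.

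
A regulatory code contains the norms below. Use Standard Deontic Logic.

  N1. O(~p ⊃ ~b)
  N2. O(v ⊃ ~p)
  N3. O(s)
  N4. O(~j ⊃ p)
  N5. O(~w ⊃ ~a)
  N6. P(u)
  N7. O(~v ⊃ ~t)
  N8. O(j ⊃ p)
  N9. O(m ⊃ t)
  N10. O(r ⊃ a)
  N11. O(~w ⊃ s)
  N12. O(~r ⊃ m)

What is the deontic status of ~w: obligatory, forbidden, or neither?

Forbidden

Premises 8 and 4 cover both cases: O(j ⊃ p) and O(~j ⊃ p). Since j ∨ ~j is a tautology, O(p) follows.
The contrapositive of premise 2 (O(v ⊃ ~p)) is O(p ⊃ ~v), and O(p) is already established, so O(~v).
With premise 7, O(~v ⊃ ~t), the K-axiom yields O(~t).
Premise 9 is O(m ⊃ t); contrapositively O(~t ⊃ ~m). Since O(~t) holds, K gives O(~m).
Premise 12 is O(~r ⊃ m); contrapositively O(~m ⊃ r). Since O(~m) holds, K gives O(r).
Applying K to premise 10 (O(r ⊃ a)) and O(r) yields O(a).
Premise 5 is O(~w ⊃ ~a); contrapositively O(a ⊃ w). Since O(a) holds, K gives O(w).
Premises 1, 3, 6, 11 do not contribute to this derivation.
Thus O(w), which is F(~w): ~w is forbidden.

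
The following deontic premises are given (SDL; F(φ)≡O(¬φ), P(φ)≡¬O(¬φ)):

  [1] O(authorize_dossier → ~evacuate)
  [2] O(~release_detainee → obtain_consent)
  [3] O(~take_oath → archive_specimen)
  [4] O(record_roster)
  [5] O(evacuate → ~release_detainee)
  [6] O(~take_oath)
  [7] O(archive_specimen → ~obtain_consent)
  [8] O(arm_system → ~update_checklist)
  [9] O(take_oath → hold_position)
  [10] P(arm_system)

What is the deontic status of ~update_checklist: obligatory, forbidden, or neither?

Premise 8 is O(arm_system → ~update_checklist), but O(arm_system) is not derivable from the premises (the permission P(arm_system) asserts only ~O(~arm_system), not O(arm_system)), so it does not yield O(~update_checklist).
No premise or chain of K-axiom applications forces O(~update_checklist), and none forces O(update_checklist). So ~update_checklist is neither obligatory nor forbidden under these norms.

Neither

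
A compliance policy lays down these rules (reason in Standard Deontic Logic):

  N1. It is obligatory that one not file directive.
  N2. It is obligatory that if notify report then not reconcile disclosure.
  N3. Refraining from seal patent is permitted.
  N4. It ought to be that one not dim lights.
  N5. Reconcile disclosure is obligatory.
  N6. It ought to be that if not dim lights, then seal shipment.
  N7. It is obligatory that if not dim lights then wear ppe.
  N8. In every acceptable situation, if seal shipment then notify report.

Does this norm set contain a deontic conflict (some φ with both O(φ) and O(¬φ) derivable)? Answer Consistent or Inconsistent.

Inconsistent

Premise 5 states O(reconcile_disclosure) outright.
The contrapositive of premise 2 (O(notify_report → ¬reconcile_disclosure)) is O(reconcile_disclosure → ¬notify_report), and O(reconcile_disclosure) is already established, so O(¬notify_report).
Premise 8, O(seal_shipment → notify_report), contraposes to O(¬notify_report → ¬seal_shipment); with O(¬notify_report) we get O(¬seal_shipment).
Premise 6, O(¬dim_lights → seal_shipment), contraposes to O(¬seal_shipment → dim_lights); with O(¬seal_shipment) we get O(dim_lights).
However, premise 4 gives O(¬dim_lights).
We now have both O(dim_lights) and O(¬dim_lights) — dim_lights is simultaneously obligatory and forbidden, violating the D-axiom.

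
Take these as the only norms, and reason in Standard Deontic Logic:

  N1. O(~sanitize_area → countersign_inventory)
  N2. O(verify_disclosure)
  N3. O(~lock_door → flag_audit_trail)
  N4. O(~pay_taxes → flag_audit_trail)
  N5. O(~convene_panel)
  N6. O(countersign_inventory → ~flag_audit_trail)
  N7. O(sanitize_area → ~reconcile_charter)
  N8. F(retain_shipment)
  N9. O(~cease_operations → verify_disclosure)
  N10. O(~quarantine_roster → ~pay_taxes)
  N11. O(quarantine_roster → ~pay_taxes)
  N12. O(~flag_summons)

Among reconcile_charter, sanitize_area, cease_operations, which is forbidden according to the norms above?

By case analysis on ~quarantine_roster: premise 10 gives O(~quarantine_roster → ~pay_taxes) and premise 11 gives O(quarantine_roster → ~pay_taxes), so O(~pay_taxes) either way.
With premise 4, O(~pay_taxes → flag_audit_trail), the K-axiom yields O(flag_audit_trail).
Premise 6 is O(countersign_inventory → ~flag_audit_trail); contrapositively O(flag_audit_trail → ~countersign_inventory). Since O(flag_audit_trail) holds, K gives O(~countersign_inventory).
Premise 1 is O(~sanitize_area → countersign_inventory); contrapositively O(~countersign_inventory → sanitize_area). Since O(~countersign_inventory) holds, K gives O(sanitize_area).
Premise 7 is O(sanitize_area → ~reconcile_charter); since O(sanitize_area), deontic closure gives O(~reconcile_charter).
So O(~reconcile_charter) holds, i.e. reconcile_charter is forbidden. None of the other listed options is forbidden under the premises.

reconcile_charter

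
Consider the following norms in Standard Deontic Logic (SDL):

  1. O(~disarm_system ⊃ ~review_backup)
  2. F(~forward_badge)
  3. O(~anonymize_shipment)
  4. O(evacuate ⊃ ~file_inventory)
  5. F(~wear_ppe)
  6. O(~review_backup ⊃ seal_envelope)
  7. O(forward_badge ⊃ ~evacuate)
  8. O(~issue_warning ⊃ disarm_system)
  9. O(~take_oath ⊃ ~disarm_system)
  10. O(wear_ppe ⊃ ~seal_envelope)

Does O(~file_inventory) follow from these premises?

Premise 4 is O(evacuate ⊃ ~file_inventory), but O(evacuate) is not derivable from the premises, so it does not yield O(~file_inventory).
No other premise forces O(~file_inventory). An ideal world satisfying every premise can still have ~file_inventory false, so O(~file_inventory) is not derivable.

No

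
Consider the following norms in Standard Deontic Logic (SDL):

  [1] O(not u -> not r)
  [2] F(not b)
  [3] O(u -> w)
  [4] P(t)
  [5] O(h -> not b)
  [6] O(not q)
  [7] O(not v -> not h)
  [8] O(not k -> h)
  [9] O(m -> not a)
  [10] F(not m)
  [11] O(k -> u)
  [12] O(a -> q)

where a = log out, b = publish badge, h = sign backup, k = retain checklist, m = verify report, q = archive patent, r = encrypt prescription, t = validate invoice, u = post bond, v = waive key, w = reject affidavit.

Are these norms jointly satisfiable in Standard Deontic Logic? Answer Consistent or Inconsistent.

Premise 12 is O(a -> q), but O(a) is not derivable from the premises, so it does not yield O(q).
So O(q) is not derivable, and the apparent clash with O(not q) does not arise.
A world satisfying every obligation exists (e.g. a=false, b=true, h=false, k=true, m=true, q=false, r=false, t=false, u=true, v=false, w=true); no atom is both obligatory and forbidden, so the set is consistent.

Consistent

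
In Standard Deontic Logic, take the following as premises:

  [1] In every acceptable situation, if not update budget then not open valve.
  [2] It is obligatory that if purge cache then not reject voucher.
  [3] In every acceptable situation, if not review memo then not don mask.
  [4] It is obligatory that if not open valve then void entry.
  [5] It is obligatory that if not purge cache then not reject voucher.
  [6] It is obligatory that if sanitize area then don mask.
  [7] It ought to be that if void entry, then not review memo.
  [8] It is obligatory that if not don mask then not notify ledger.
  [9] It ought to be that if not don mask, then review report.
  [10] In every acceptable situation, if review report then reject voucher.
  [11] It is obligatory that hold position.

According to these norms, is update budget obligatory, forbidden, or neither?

Obligatory

Premises 2 and 5 are O(purge_cache → ¬reject_voucher) and O(¬purge_cache → ¬reject_voucher); every ideal world satisfies purge_cache or ¬purge_cache, so in either case ¬reject_voucher holds — hence O(¬reject_voucher).
Premise 10 is O(review_report → reject_voucher); contrapositively O(¬reject_voucher → ¬review_report). Since O(¬reject_voucher) holds, K gives O(¬review_report).
Premise 9, O(¬don_mask → review_report), contraposes to O(¬review_report → don_mask); with O(¬review_report) we get O(don_mask).
Premise 3 is O(¬review_memo → ¬don_mask); contrapositively O(don_mask → review_memo). Since O(don_mask) holds, K gives O(review_memo).
Premise 7 is O(void_entry → ¬review_memo); contrapositively O(review_memo → ¬void_entry). Since O(review_memo) holds, K gives O(¬void_entry).
Premise 4 is O(¬open_valve → void_entry); contrapositively O(¬void_entry → open_valve). Since O(¬void_entry) holds, K gives O(open_valve).
Premise 1, O(¬update_budget → ¬open_valve), contraposes to O(open_valve → update_budget); with O(open_valve) we get O(update_budget).
Premises 6, 8, 11 do not contribute to this derivation.
Hence update_budget is obligatory.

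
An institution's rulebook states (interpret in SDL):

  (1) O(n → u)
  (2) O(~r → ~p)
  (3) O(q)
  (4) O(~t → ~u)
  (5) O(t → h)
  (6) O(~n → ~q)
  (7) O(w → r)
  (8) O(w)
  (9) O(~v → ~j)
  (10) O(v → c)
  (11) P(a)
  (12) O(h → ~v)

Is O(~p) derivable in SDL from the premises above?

No

Premise 2 is O(~r → ~p), but O(~r) is not derivable from the premises, so it does not yield O(~p).
No other premise forces O(~p). An ideal world satisfying every premise can still have ~p false, so O(~p) is not derivable.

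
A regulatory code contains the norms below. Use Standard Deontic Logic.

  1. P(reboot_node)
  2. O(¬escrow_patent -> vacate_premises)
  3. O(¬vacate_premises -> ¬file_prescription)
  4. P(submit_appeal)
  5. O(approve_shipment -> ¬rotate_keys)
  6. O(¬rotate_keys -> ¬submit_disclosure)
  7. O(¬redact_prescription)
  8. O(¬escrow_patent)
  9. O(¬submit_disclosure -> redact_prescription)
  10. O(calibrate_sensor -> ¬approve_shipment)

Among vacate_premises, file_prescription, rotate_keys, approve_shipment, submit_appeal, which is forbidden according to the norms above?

approve_shipment

From premise 7 we have O(¬redact_prescription).
Premise 9 is O(¬submit_disclosure -> redact_prescription); contrapositively O(¬redact_prescription -> submit_disclosure). Since O(¬redact_prescription) holds, K gives O(submit_disclosure).
Premise 6 is O(¬rotate_keys -> ¬submit_disclosure); contrapositively O(submit_disclosure -> rotate_keys). Since O(submit_disclosure) holds, K gives O(rotate_keys).
Premise 5, O(approve_shipment -> ¬rotate_keys), contraposes to O(rotate_keys -> ¬approve_shipment); with O(rotate_keys) we get O(¬approve_shipment).
So O(¬approve_shipment) holds, i.e. approve_shipment is forbidden. None of the other listed options is forbidden under the premises.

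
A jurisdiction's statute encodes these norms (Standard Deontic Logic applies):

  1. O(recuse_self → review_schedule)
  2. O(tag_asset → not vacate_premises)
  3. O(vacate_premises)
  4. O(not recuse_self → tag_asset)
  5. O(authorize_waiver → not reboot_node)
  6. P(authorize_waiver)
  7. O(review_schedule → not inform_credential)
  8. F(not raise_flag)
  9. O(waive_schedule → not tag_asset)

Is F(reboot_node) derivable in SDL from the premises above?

No

Premise 5 is O(authorize_waiver → not reboot_node), but O(authorize_waiver) is not derivable from the premises (the permission P(authorize_waiver) asserts only not O(not authorize_waiver), not O(authorize_waiver)), so it does not yield O(not reboot_node).
No other premise forces O(not reboot_node). An ideal world satisfying every premise can still have reboot_node true, so F(reboot_node) is not derivable.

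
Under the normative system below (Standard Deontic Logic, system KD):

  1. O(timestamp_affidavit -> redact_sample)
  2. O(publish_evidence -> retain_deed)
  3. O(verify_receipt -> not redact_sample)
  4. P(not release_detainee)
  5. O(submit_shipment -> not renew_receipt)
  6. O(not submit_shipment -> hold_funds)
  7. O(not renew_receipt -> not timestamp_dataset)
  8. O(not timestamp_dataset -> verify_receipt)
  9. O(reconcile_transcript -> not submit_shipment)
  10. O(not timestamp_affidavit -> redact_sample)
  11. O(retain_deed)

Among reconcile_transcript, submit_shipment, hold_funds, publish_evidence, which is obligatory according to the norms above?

Premises 10 and 1 cover both cases: O(not timestamp_affidavit -> redact_sample) and O(timestamp_affidavit -> redact_sample). Since not timestamp_affidavit ∨ timestamp_affidavit is a tautology, O(redact_sample) follows.
Premise 3 is O(verify_receipt -> not redact_sample); contrapositively O(redact_sample -> not verify_receipt). Since O(redact_sample) holds, K gives O(not verify_receipt).
Premise 8, O(not timestamp_dataset -> verify_receipt), contraposes to O(not verify_receipt -> timestamp_dataset); with O(not verify_receipt) we get O(timestamp_dataset).
Premise 7 is O(not renew_receipt -> not timestamp_dataset); contrapositively O(timestamp_dataset -> renew_receipt). Since O(timestamp_dataset) holds, K gives O(renew_receipt).
Premise 5 is O(submit_shipment -> not renew_receipt); contrapositively O(renew_receipt -> not submit_shipment). Since O(renew_receipt) holds, K gives O(not submit_shipment).
Premise 6 is O(not submit_shipment -> hold_funds); since O(not submit_shipment), deontic closure gives O(hold_funds).
So O(hold_funds) holds — hold_funds is obligatory. None of the other listed options is made obligatory by any chain of premises.

hold_funds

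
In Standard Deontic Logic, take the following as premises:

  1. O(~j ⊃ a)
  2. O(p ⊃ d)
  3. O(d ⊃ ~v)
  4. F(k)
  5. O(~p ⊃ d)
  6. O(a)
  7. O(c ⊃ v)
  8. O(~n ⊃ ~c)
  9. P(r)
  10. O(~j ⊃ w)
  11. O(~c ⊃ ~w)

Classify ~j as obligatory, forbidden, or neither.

Forbidden

By case analysis on ~p: premise 5 gives O(~p ⊃ d) and premise 2 gives O(p ⊃ d), so O(d) either way.
Applying K to premise 3 (O(d ⊃ ~v)) and O(d) yields O(~v).
The contrapositive of premise 7 (O(c ⊃ v)) is O(~v ⊃ ~c), and O(~v) is already established, so O(~c).
From O(~c) and premise 11, O(~c ⊃ ~w), we obtain O(~w).
The contrapositive of premise 10 (O(~j ⊃ w)) is O(~w ⊃ j), and O(~w) is already established, so O(j).
Premises 1, 4, 6, 8, 9 do not contribute to this derivation.
Thus O(j), which is F(~j): ~j is forbidden.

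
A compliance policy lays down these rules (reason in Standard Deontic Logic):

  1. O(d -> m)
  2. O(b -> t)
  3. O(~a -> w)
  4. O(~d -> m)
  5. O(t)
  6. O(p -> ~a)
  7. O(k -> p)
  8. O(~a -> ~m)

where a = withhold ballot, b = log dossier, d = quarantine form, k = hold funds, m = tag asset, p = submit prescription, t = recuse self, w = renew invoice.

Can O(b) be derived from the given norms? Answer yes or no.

No

Premise 2 is O(b -> t); even if O(t) held, inferring O(b) would be affirming the consequent — invalid.
No other premise forces O(b). An ideal world satisfying every premise can still have b false, so O(b) is not derivable.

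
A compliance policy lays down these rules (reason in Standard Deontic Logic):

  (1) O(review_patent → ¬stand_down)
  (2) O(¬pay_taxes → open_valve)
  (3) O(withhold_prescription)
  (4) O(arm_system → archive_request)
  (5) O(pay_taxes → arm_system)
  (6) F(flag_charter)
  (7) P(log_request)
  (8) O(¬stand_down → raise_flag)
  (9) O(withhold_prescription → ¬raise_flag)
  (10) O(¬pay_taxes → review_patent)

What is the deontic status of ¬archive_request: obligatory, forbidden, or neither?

Forbidden

Premise 3 gives O(withhold_prescription).
Applying K to premise 9 (O(withhold_prescription → ¬raise_flag)) and O(withhold_prescription) yields O(¬raise_flag).
The contrapositive of premise 8 (O(¬stand_down → raise_flag)) is O(¬raise_flag → stand_down), and O(¬raise_flag) is already established, so O(stand_down).
Premise 1, O(review_patent → ¬stand_down), contraposes to O(stand_down → ¬review_patent); with O(stand_down) we get O(¬review_patent).
Premise 10 is O(¬pay_taxes → review_patent); contrapositively O(¬review_patent → pay_taxes). Since O(¬review_patent) holds, K gives O(pay_taxes).
With premise 5, O(pay_taxes → arm_system), the K-axiom yields O(arm_system).
Premise 4 is O(arm_system → archive_request); since O(arm_system), deontic closure gives O(archive_request).
Premises 2, 6, 7 do not contribute to this derivation.
Thus O(archive_request), which is F(¬archive_request): ¬archive_request is forbidden.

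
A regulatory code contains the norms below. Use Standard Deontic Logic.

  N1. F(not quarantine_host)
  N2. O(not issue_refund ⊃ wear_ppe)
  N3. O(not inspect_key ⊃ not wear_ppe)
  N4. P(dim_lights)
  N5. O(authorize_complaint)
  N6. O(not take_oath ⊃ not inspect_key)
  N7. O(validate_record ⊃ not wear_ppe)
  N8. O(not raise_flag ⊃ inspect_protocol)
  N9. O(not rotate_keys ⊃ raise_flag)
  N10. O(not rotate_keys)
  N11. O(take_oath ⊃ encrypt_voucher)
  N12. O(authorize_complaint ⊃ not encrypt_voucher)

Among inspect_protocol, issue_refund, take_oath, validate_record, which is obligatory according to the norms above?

Premise 5 states O(authorize_complaint) outright.
Premise 12 is O(authorize_complaint ⊃ not encrypt_voucher); since O(authorize_complaint), deontic closure gives O(not encrypt_voucher).
Premise 11, O(take_oath ⊃ encrypt_voucher), contraposes to O(not encrypt_voucher ⊃ not take_oath); with O(not encrypt_voucher) we get O(not take_oath).
Premise 6 is O(not take_oath ⊃ not inspect_key); since O(not take_oath), deontic closure gives O(not inspect_key).
Premise 3 is O(not inspect_key ⊃ not wear_ppe); since O(not inspect_key), deontic closure gives O(not wear_ppe).
Premise 2 is O(not issue_refund ⊃ wear_ppe); contrapositively O(not wear_ppe ⊃ issue_refund). Since O(not wear_ppe) holds, K gives O(issue_refund).
So O(issue_refund) holds — issue_refund is obligatory. None of the other listed options is made obligatory by any chain of premises.

issue_refund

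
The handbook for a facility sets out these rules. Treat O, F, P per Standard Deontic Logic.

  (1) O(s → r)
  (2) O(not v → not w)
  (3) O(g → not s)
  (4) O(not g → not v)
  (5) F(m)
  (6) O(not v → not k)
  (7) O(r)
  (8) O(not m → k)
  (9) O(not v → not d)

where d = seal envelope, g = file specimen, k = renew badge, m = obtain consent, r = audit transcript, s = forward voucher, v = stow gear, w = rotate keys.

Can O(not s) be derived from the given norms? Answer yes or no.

Yes

F(m) at premise 5 means O(not m).
Applying K to premise 8 (O(not m → k)) and O(not m) yields O(k).
The contrapositive of premise 6 (O(not v → not k)) is O(k → v), and O(k) is already established, so O(v).
The contrapositive of premise 4 (O(not g → not v)) is O(v → g), and O(v) is already established, so O(g).
Premise 3 is O(g → not s); since O(g), deontic closure gives O(not s).
Premises 1, 2, 7, 9 do not contribute to this derivation.
So O(not s) follows.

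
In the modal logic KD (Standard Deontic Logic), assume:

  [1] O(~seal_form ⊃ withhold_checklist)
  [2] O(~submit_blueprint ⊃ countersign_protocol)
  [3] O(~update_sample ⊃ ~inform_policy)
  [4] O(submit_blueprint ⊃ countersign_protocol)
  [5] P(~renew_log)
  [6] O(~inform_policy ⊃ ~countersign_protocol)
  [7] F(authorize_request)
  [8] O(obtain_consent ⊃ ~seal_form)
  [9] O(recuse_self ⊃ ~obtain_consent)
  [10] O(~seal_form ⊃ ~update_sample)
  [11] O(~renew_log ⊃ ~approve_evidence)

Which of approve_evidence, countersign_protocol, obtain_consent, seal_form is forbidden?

obtain_consent

Premises 2 and 4 cover both cases: O(~submit_blueprint ⊃ countersign_protocol) and O(submit_blueprint ⊃ countersign_protocol). Since ~submit_blueprint ∨ submit_blueprint is a tautology, O(countersign_protocol) follows.
Premise 6 is O(~inform_policy ⊃ ~countersign_protocol); contrapositively O(countersign_protocol ⊃ inform_policy). Since O(countersign_protocol) holds, K gives O(inform_policy).
Premise 3, O(~update_sample ⊃ ~inform_policy), contraposes to O(inform_policy ⊃ update_sample); with O(inform_policy) we get O(update_sample).
Premise 10, O(~seal_form ⊃ ~update_sample), contraposes to O(update_sample ⊃ seal_form); with O(update_sample) we get O(seal_form).
The contrapositive of premise 8 (O(obtain_consent ⊃ ~seal_form)) is O(seal_form ⊃ ~obtain_consent), and O(seal_form) is already established, so O(~obtain_consent).
So O(~obtain_consent) holds, i.e. obtain_consent is forbidden. None of the other listed options is forbidden under the premises.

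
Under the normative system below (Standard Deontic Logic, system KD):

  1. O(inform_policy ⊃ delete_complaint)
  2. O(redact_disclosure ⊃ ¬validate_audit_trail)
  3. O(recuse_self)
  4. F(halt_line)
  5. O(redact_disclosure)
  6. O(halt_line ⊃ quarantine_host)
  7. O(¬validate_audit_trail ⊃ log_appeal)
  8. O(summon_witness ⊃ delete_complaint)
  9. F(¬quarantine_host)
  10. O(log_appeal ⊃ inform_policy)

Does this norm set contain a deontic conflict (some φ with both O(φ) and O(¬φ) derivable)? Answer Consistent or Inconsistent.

Consistent

Premise 6 is O(halt_line ⊃ quarantine_host); even if O(quarantine_host) held, inferring O(halt_line) would be affirming the consequent — invalid.
So O(halt_line) is not derivable, and the apparent clash with O(¬halt_line) does not arise.
A world satisfying every obligation exists (e.g. delete_complaint=true, halt_line=false, inform_policy=true, log_appeal=true, quarantine_host=true, recuse_self=true, redact_disclosure=true, summon_witness=false, validate_audit_trail=false); no atom is both obligatory and forbidden, so the set is consistent.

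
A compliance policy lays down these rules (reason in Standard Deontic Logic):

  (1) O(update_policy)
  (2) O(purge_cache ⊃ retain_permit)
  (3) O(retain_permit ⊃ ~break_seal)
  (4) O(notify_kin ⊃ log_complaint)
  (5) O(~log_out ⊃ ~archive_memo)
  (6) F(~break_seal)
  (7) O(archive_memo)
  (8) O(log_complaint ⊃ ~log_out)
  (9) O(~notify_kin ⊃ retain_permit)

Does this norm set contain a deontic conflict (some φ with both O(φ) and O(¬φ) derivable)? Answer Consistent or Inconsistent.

Premise 7 gives O(archive_memo).
The contrapositive of premise 5 (O(~log_out ⊃ ~archive_memo)) is O(archive_memo ⊃ log_out), and O(archive_memo) is already established, so O(log_out).
The contrapositive of premise 8 (O(log_complaint ⊃ ~log_out)) is O(log_out ⊃ ~log_complaint), and O(log_out) is already established, so O(~log_complaint).
Premise 4, O(notify_kin ⊃ log_complaint), contraposes to O(~log_complaint ⊃ ~notify_kin); with O(~log_complaint) we get O(~notify_kin).
Applying K to premise 9 (O(~notify_kin ⊃ retain_permit)) and O(~notify_kin) yields O(retain_permit).
From O(retain_permit) and premise 3, O(retain_permit ⊃ ~break_seal), we obtain O(~break_seal).
Yet premise 6 is F(~break_seal), i.e. O(break_seal).
We now have both O(~break_seal) and O(break_seal) — break_seal is simultaneously obligatory and forbidden, violating the D-axiom.

Inconsistent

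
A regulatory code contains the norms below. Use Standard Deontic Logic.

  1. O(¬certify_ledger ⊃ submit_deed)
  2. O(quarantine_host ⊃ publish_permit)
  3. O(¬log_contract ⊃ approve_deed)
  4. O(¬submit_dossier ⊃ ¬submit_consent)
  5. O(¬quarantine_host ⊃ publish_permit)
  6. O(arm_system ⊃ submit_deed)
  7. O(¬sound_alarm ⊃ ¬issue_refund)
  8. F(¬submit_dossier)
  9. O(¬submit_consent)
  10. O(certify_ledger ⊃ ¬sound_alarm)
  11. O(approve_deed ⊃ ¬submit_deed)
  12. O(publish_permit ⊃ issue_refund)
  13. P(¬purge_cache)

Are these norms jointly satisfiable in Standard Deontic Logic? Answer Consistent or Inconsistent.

Premise 4 is O(¬submit_dossier ⊃ ¬submit_consent); even if O(¬submit_consent) held, inferring O(¬submit_dossier) would be affirming the consequent — invalid.
So O(¬submit_dossier) is not derivable, and the apparent clash with O(submit_dossier) does not arise.
A world satisfying every obligation exists (e.g. approve_deed=false, arm_system=false, certify_ledger=false, issue_refund=true, log_contract=true, publish_permit=true, purge_cache=false, quarantine_host=false, sound_alarm=true, submit_consent=false, submit_deed=true, submit_dossier=true); no atom is both obligatory and forbidden, so the set is consistent.

Consistent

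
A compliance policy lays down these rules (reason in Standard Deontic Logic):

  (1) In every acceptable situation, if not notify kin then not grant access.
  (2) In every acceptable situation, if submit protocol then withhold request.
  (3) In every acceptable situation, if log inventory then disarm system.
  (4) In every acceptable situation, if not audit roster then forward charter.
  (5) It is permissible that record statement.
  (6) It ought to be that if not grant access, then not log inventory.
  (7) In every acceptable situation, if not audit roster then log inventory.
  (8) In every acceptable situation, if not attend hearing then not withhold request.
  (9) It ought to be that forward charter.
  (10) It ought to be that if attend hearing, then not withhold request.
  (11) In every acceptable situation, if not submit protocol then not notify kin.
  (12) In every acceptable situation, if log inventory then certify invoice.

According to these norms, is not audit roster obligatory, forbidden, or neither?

Premises 10 and 8 are O(attend_hearing → ¬withhold_request) and O(¬attend_hearing → ¬withhold_request); every ideal world satisfies attend_hearing or ¬attend_hearing, so in either case ¬withhold_request holds — hence O(¬withhold_request).
Premise 2 is O(submit_protocol → withhold_request); contrapositively O(¬withhold_request → ¬submit_protocol). Since O(¬withhold_request) holds, K gives O(¬submit_protocol).
Applying K to premise 11 (O(¬submit_protocol → ¬notify_kin)) and O(¬submit_protocol) yields O(¬notify_kin).
With premise 1, O(¬notify_kin → ¬grant_access), the K-axiom yields O(¬grant_access).
With premise 6, O(¬grant_access → ¬log_inventory), the K-axiom yields O(¬log_inventory).
The contrapositive of premise 7 (O(¬audit_roster → log_inventory)) is O(¬log_inventory → audit_roster), and O(¬log_inventory) is already established, so O(audit_roster).
Premises 3, 4, 5, 9, 12 do not contribute to this derivation.
Thus O(audit_roster), which is F(¬audit_roster): ¬audit_roster is forbidden.

Forbidden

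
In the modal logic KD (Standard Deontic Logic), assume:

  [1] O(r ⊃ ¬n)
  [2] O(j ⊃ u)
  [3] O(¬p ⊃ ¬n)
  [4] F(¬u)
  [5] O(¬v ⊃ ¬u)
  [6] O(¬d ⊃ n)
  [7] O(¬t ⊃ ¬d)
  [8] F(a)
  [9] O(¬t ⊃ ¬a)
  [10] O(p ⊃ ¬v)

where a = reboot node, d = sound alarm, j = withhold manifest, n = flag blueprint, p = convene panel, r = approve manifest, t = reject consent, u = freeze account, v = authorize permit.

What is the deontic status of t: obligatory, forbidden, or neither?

Obligatory

Premise 4, F(¬u), is equivalent to O(u).
Premise 5 is O(¬v ⊃ ¬u); contrapositively O(u ⊃ v). Since O(u) holds, K gives O(v).
Premise 10 is O(p ⊃ ¬v); contrapositively O(v ⊃ ¬p). Since O(v) holds, K gives O(¬p).
Applying K to premise 3 (O(¬p ⊃ ¬n)) and O(¬p) yields O(¬n).
Premise 6, O(¬d ⊃ n), contraposes to O(¬n ⊃ d); with O(¬n) we get O(d).
Premise 7 is O(¬t ⊃ ¬d); contrapositively O(d ⊃ t). Since O(d) holds, K gives O(t).
Premises 1, 2, 8, 9 do not contribute to this derivation.
Hence t is obligatory.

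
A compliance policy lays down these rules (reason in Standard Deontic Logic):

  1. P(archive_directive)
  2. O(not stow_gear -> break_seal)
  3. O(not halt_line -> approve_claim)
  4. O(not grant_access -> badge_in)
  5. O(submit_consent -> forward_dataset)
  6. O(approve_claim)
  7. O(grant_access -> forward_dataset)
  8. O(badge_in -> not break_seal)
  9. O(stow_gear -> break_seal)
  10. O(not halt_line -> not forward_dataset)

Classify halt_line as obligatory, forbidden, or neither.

By case analysis on stow_gear: premise 9 gives O(stow_gear -> break_seal) and premise 2 gives O(not stow_gear -> break_seal), so O(break_seal) either way.
Premise 8, O(badge_in -> not break_seal), contraposes to O(break_seal -> not badge_in); with O(break_seal) we get O(not badge_in).
Premise 4, O(not grant_access -> badge_in), contraposes to O(not badge_in -> grant_access); with O(not badge_in) we get O(grant_access).
Applying K to premise 7 (O(grant_access -> forward_dataset)) and O(grant_access) yields O(forward_dataset).
The contrapositive of premise 10 (O(not halt_line -> not forward_dataset)) is O(forward_dataset -> halt_line), and O(forward_dataset) is already established, so O(halt_line).
Premises 1, 3, 5, 6 do not contribute to this derivation.
Hence halt_line is obligatory.

Obligatory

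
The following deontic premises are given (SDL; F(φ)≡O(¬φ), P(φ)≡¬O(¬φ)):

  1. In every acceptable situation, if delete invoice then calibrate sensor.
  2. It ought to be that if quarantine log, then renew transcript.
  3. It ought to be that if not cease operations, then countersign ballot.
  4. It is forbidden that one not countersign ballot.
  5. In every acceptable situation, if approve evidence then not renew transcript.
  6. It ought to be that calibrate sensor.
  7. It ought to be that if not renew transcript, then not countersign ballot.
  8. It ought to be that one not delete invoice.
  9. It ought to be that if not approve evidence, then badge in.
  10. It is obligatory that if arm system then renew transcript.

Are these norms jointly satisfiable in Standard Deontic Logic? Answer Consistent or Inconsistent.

Consistent

Premise 1 is O(delete_invoice → calibrate_sensor); even if O(calibrate_sensor) held, inferring O(delete_invoice) would be affirming the consequent — invalid.
So O(delete_invoice) is not derivable, and the apparent clash with O(¬delete_invoice) does not arise.
A world satisfying every obligation exists (e.g. approve_evidence=false, arm_system=false, badge_in=true, calibrate_sensor=true, cease_operations=false, countersign_ballot=true, delete_invoice=false, quarantine_log=false, renew_transcript=true); no atom is both obligatory and forbidden, so the set is consistent.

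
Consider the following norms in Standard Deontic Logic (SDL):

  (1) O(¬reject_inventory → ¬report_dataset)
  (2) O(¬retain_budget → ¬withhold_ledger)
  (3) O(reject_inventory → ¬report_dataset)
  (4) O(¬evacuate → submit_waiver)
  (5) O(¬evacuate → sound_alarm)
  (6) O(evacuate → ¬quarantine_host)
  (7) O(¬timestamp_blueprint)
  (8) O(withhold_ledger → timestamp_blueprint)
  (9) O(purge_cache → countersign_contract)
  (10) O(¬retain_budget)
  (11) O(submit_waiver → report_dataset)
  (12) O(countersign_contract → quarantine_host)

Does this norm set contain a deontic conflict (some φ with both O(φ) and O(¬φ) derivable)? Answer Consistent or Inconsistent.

Premise 8 is O(withhold_ledger → timestamp_blueprint), but O(withhold_ledger) is not derivable from the premises, so it does not yield O(timestamp_blueprint).
So O(timestamp_blueprint) is not derivable, and the apparent clash with O(¬timestamp_blueprint) does not arise.
A world satisfying every obligation exists (e.g. countersign_contract=false, evacuate=true, purge_cache=false, quarantine_host=false, reject_inventory=false, report_dataset=false, retain_budget=false, sound_alarm=false, submit_waiver=false, timestamp_blueprint=false, withhold_ledger=false); no atom is both obligatory and forbidden, so the set is consistent.

Consistent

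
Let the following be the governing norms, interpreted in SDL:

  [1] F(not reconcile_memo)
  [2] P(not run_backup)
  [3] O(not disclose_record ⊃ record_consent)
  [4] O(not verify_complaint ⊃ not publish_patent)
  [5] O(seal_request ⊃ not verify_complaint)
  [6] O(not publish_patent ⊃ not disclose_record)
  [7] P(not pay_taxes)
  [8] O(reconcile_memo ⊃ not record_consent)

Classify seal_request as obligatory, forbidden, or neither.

Forbidden

Premise 1, F(not reconcile_memo), is equivalent to O(reconcile_memo).
Premise 8 is O(reconcile_memo ⊃ not record_consent); since O(reconcile_memo), deontic closure gives O(not record_consent).
The contrapositive of premise 3 (O(not disclose_record ⊃ record_consent)) is O(not record_consent ⊃ disclose_record), and O(not record_consent) is already established, so O(disclose_record).
Premise 6, O(not publish_patent ⊃ not disclose_record), contraposes to O(disclose_record ⊃ publish_patent); with O(disclose_record) we get O(publish_patent).
Premise 4, O(not verify_complaint ⊃ not publish_patent), contraposes to O(publish_patent ⊃ verify_complaint); with O(publish_patent) we get O(verify_complaint).
The contrapositive of premise 5 (O(seal_request ⊃ not verify_complaint)) is O(verify_complaint ⊃ not seal_request), and O(verify_complaint) is already established, so O(not seal_request).
Premises 2, 7 do not contribute to this derivation.
Thus O(not seal_request), which is F(seal_request): seal_request is forbidden.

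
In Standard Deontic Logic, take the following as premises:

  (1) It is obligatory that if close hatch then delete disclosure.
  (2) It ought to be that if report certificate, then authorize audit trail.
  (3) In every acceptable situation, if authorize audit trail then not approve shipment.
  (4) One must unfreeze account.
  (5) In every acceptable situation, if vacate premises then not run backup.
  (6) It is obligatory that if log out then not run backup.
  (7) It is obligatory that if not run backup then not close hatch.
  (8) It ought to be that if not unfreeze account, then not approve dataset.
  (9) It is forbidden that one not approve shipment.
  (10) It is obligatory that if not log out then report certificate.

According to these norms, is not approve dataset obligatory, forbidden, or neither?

Neither

Premise 8 is O(¬unfreeze_account → ¬approve_dataset), but O(¬unfreeze_account) is not derivable from the premises, so it does not yield O(¬approve_dataset).
No premise or chain of K-axiom applications forces O(¬approve_dataset), and none forces O(approve_dataset). So ¬approve_dataset is neither obligatory nor forbidden under these norms.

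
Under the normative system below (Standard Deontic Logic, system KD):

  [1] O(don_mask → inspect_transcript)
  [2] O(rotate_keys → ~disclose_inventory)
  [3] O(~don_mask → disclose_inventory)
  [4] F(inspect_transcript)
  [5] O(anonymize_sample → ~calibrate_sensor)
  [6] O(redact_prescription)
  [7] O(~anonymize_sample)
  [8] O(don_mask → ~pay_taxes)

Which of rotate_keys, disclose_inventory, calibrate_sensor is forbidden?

Premise 4, F(inspect_transcript), is equivalent to O(~inspect_transcript).
Premise 1 is O(don_mask → inspect_transcript); contrapositively O(~inspect_transcript → ~don_mask). Since O(~inspect_transcript) holds, K gives O(~don_mask).
From O(~don_mask) and premise 3, O(~don_mask → disclose_inventory), we obtain O(disclose_inventory).
Premise 2 is O(rotate_keys → ~disclose_inventory); contrapositively O(disclose_inventory → ~rotate_keys). Since O(disclose_inventory) holds, K gives O(~rotate_keys).
So O(~rotate_keys) holds, i.e. rotate_keys is forbidden. None of the other listed options is forbidden under the premises.

rotate_keys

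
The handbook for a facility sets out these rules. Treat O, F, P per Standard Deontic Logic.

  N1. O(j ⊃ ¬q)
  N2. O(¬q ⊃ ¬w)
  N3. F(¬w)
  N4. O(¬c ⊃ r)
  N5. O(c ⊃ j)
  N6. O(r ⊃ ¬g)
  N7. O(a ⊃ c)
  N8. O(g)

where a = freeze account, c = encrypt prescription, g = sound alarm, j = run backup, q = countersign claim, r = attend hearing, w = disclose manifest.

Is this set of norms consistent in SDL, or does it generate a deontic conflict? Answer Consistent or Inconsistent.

Inconsistent

Premise 8 states O(g) outright.
Premise 6, O(r ⊃ ¬g), contraposes to O(g ⊃ ¬r); with O(g) we get O(¬r).
Premise 4, O(¬c ⊃ r), contraposes to O(¬r ⊃ c); with O(¬r) we get O(c).
From O(c) and premise 5, O(c ⊃ j), we obtain O(j).
Premise 1 is O(j ⊃ ¬q); since O(j), deontic closure gives O(¬q).
Premise 2 is O(¬q ⊃ ¬w); since O(¬q), deontic closure gives O(¬w).
However, F(¬w) at premise 3 amounts to O(w).
We now have both O(¬w) and O(w) — w is simultaneously obligatory and forbidden, violating the D-axiom.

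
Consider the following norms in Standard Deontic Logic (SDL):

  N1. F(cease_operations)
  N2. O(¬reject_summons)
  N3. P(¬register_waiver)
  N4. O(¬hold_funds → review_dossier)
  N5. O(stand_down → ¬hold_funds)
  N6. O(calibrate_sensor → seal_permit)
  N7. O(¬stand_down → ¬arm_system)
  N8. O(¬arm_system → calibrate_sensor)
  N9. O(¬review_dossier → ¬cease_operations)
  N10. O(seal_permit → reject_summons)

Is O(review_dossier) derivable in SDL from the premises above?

Yes

Premise 2 states O(¬reject_summons) outright.
Premise 10, O(seal_permit → reject_summons), contraposes to O(¬reject_summons → ¬seal_permit); with O(¬reject_summons) we get O(¬seal_permit).
Premise 6, O(calibrate_sensor → seal_permit), contraposes to O(¬seal_permit → ¬calibrate_sensor); with O(¬seal_permit) we get O(¬calibrate_sensor).
Premise 8 is O(¬arm_system → calibrate_sensor); contrapositively O(¬calibrate_sensor → arm_system). Since O(¬calibrate_sensor) holds, K gives O(arm_system).
Premise 7 is O(¬stand_down → ¬arm_system); contrapositively O(arm_system → stand_down). Since O(arm_system) holds, K gives O(stand_down).
With premise 5, O(stand_down → ¬hold_funds), the K-axiom yields O(¬hold_funds).
With premise 4, O(¬hold_funds → review_dossier), the K-axiom yields O(review_dossier).
Premises 1, 3, 9 do not contribute to this derivation.
So O(review_dossier) follows.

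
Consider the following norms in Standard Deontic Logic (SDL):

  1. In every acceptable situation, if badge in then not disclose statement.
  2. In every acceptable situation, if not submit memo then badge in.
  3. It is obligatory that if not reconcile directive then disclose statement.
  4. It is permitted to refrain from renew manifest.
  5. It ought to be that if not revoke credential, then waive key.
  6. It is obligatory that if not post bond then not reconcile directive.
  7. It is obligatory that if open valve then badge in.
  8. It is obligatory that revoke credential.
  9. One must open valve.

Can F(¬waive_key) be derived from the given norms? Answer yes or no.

Premise 5 is O(¬revoke_credential → waive_key), but O(¬revoke_credential) is not derivable from the premises, so it does not yield O(waive_key).
No other premise forces O(waive_key). An ideal world satisfying every premise can still have ¬waive_key true, so F(¬waive_key) is not derivable.

No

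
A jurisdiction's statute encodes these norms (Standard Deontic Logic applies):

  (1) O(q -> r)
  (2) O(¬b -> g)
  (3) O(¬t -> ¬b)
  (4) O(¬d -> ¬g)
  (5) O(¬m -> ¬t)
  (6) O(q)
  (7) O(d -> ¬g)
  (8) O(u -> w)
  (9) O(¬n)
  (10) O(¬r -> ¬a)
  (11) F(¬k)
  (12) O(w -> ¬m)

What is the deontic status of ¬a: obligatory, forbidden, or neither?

Neither

Premise 10 is O(¬r -> ¬a), but O(¬r) is not derivable from the premises, so it does not yield O(¬a).
No premise or chain of K-axiom applications forces O(¬a), and none forces O(a). So ¬a is neither obligatory nor forbidden under these norms.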